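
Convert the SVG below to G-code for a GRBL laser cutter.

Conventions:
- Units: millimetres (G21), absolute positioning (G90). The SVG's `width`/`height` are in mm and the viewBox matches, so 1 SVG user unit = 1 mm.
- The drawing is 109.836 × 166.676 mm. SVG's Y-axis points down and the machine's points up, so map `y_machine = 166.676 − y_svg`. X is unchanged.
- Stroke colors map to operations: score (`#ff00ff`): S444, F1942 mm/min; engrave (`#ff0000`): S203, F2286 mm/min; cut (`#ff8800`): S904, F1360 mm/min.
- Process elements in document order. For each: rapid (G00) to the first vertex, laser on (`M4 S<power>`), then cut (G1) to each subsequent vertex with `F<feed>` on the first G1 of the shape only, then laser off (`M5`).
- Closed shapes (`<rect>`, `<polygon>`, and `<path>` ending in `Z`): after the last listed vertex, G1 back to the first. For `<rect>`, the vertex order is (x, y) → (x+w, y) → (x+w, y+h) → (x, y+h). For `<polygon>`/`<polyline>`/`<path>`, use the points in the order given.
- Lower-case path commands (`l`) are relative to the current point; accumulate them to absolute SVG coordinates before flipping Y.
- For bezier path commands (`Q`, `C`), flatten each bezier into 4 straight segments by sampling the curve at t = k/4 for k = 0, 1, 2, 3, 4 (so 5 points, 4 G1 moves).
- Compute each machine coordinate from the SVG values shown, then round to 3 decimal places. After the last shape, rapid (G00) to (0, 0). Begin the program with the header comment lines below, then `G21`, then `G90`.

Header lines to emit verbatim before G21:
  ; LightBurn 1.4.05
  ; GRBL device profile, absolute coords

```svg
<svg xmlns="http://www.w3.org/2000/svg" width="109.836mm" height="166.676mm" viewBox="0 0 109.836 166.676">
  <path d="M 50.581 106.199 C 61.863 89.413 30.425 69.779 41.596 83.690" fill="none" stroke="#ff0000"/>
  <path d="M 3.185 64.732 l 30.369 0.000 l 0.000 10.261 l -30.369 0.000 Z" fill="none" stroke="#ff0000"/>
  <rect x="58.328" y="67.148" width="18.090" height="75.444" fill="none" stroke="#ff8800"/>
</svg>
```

Since the viewBox matches the mm dimensions, user units are millimetres directly. The only transform is the Y-flip y_m = 166.676 − y_svg.

Shape 1 is a cubic bezier drawn with `<path>`. Its stroke #ff0000 means engrave at S203, F2286. After flipping Y the toolpath is (50.581,60.477) → (52.366,73.032) → (46.130,83.243) → (39.874,87.698) → (41.596,82.986).

Shape 2 is a rectangle drawn with `<path>`. Its stroke #ff0000 means engrave at S203, F2286. After flipping Y the toolpath is (3.185,101.944) → (33.554,101.944) → (33.554,91.683) → (3.185,91.683) → (3.185,101.944), returning to the start.

Shape 3 is a rectangle drawn with `<rect>`. Its stroke #ff8800 means cut at S904, F1360. After flipping Y the toolpath is (58.328,99.528) → (76.418,99.528) → (76.418,24.084) → (58.328,24.084) → (58.328,99.528), returning to the start.

; LightBurn 1.4.05
; GRBL device profile, absolute coords
G21
G90
G00 X50.581 Y60.477
M4 S203
G1 X52.366 Y73.032 F2286
G1 X46.130 Y83.243
G1 X39.874 Y87.698
G1 X41.596 Y82.986
M5
G00 X3.185 Y101.944
M4 S203
G1 X33.554 Y101.944 F2286
G1 X33.554 Y91.683
G1 X3.185 Y91.683
G1 X3.185 Y101.944
M5
G00 X58.328 Y99.528
M4 S904
G1 X76.418 Y99.528 F1360
G1 X76.418 Y24.084
G1 X58.328 Y24.084
G1 X58.328 Y99.528
M5
G00 X0.000 Y0.000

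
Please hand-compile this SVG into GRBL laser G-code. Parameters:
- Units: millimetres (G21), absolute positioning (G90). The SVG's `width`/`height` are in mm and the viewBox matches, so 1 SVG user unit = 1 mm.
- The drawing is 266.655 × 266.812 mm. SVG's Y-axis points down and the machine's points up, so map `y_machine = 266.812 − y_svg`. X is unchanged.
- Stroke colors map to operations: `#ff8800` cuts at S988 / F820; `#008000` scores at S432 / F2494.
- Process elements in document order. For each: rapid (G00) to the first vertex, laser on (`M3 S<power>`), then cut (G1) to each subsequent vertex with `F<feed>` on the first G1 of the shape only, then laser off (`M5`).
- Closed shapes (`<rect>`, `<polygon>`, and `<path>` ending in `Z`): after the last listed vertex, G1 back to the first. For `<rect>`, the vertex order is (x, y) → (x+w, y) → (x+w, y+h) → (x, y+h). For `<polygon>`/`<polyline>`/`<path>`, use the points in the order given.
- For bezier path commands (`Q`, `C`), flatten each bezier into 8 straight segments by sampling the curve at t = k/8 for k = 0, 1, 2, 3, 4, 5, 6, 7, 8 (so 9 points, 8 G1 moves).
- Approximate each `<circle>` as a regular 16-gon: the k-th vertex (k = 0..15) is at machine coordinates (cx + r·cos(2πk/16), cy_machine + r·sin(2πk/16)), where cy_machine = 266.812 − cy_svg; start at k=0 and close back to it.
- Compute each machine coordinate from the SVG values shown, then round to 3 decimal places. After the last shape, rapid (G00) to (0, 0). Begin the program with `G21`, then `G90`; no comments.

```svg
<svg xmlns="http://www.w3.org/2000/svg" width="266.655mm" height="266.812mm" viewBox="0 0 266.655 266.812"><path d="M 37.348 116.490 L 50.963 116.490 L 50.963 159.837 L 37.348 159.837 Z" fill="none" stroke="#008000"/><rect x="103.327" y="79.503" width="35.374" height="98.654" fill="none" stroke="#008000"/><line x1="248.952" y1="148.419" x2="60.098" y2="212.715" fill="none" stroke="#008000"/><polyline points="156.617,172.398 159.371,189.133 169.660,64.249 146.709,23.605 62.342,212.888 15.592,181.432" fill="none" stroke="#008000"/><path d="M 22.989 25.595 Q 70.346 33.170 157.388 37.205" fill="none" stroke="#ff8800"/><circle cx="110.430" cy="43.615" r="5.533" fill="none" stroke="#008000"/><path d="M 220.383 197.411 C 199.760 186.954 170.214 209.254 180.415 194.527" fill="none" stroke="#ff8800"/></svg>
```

1 u = 1 mm; y_m = 266.812 − y.

[1] `<path>` rectangle, #008000→score S432 F2494: (37.348,150.322) → (50.963,150.322) → (50.963,106.975) → (37.348,106.975) → (37.348,150.322) (closed)

[2] `<rect>` rectangle, #008000→score S432 F2494: (103.327,187.309) → (138.701,187.309) → (138.701,88.655) → (103.327,88.655) → (103.327,187.309) (closed)

[3] `<line>` line segment, #008000→score S432 F2494: (248.952,118.393) → (60.098,54.097)

[4] `<polyline>` open polyline, #008000→score S432 F2494: (156.617,94.414) → (159.371,77.679) → (169.660,202.563) → (146.709,243.207) → (62.342,53.924) → (15.592,85.380)

[5] `<path>` quadratic bezier, #ff8800→cut S988 F820: (22.989,241.217) → (35.448,239.379) → (49.148,237.651) → (64.087,236.034) → (80.267,234.527) → (97.687,233.131) → (116.347,231.846) → (136.248,230.671) → (157.388,229.607)

[6] `<circle>` circle, #008000→score S432 F2494: (115.963,223.197) → (115.542,225.314) → (114.342,227.109) → (112.547,228.309) → (110.430,228.730) → (108.313,228.309) → (106.518,227.109) → (105.318,225.314) → (104.897,223.197) → (105.318,221.080) → (106.518,219.285) → (108.313,218.085) → (110.430,217.664) → (112.547,218.085) → (114.342,219.285) → (115.542,221.080) → (115.963,223.197) (closed)

[7] `<path>` cubic bezier, #ff8800→cut S988 F820: (220.383,69.401) → (212.326,71.923) → (204.003,72.192) → (195.984,71.026) → (188.840,69.242) → (183.141,67.658) → (179.456,67.092) → (178.358,68.362) → (180.415,72.285)

G21
G90
G00 X37.348 Y150.322
M3 S432
G1 X50.963 Y150.322 F2494
G1 X50.963 Y106.975
G1 X37.348 Y106.975
G1 X37.348 Y150.322
M5
G00 X103.327 Y187.309
M3 S432
G1 X138.701 Y187.309 F2494
G1 X138.701 Y88.655
G1 X103.327 Y88.655
G1 X103.327 Y187.309
M5
G00 X248.952 Y118.393
M3 S432
G1 X60.098 Y54.097 F2494
M5
G00 X156.617 Y94.414
M3 S432
G1 X159.371 Y77.679 F2494
G1 X169.660 Y202.563
G1 X146.709 Y243.207
G1 X62.342 Y53.924
G1 X15.592 Y85.380
M5
G00 X22.989 Y241.217
M3 S988
G1 X35.448 Y239.379 F820
G1 X49.148 Y237.651
G1 X64.087 Y236.034
G1 X80.267 Y234.527
G1 X97.687 Y233.131
G1 X116.347 Y231.846
G1 X136.248 Y230.671
G1 X157.388 Y229.607
M5
G00 X115.963 Y223.197
M3 S432
G1 X115.542 Y225.314 F2494
G1 X114.342 Y227.109
G1 X112.547 Y228.309
G1 X110.430 Y228.730
G1 X108.313 Y228.309
G1 X106.518 Y227.109
G1 X105.318 Y225.314
G1 X104.897 Y223.197
G1 X105.318 Y221.080
G1 X106.518 Y219.285
G1 X108.313 Y218.085
G1 X110.430 Y217.664
G1 X112.547 Y218.085
G1 X114.342 Y219.285
G1 X115.542 Y221.080
G1 X115.963 Y223.197
M5
G00 X220.383 Y69.401
M3 S988
G1 X212.326 Y71.923 F820
G1 X204.003 Y72.192
G1 X195.984 Y71.026
G1 X188.840 Y69.242
G1 X183.141 Y67.658
G1 X179.456 Y67.092
G1 X178.358 Y68.362
G1 X180.415 Y72.285
M5
G00 X0.000 Y0.000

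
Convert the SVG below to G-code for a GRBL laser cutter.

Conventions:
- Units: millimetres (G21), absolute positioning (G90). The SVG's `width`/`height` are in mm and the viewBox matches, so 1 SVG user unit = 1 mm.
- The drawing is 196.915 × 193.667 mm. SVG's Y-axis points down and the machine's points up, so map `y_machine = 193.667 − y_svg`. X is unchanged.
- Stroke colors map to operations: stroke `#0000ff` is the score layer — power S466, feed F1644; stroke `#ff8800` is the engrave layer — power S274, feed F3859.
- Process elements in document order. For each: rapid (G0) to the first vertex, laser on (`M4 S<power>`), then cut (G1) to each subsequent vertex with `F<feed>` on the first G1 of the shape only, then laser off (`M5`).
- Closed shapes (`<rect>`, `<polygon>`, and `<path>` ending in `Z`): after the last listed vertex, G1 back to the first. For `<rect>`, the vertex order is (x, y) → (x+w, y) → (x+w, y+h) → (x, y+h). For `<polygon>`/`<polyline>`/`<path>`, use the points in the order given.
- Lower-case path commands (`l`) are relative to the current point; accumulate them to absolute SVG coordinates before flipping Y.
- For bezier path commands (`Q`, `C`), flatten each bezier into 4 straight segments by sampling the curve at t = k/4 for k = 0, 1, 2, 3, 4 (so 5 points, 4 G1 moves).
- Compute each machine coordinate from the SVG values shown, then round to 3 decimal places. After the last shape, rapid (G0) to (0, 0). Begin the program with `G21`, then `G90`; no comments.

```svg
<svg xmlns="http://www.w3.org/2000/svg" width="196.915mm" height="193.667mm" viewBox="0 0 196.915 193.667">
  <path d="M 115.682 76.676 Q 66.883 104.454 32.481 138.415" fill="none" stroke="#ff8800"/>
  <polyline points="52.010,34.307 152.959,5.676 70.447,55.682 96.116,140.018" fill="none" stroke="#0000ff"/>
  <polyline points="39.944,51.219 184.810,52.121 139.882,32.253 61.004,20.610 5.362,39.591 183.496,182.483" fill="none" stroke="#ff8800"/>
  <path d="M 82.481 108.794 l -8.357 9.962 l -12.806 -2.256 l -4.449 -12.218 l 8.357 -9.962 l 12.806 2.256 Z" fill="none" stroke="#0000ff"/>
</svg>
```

1 u = 1 mm; y_m = 193.667 − y.

[1] `<path>` quadratic bezier, #ff8800→engrave S274 F3859: (115.682,116.991) → (92.182,102.716) → (70.482,87.667) → (50.582,71.846) → (32.481,55.252)

[2] `<polyline>` open polyline, #0000ff→score S466 F1644: (52.010,159.360) → (152.959,187.991) → (70.447,137.985) → (96.116,53.649)

[3] `<polyline>` open polyline, #ff8800→engrave S274 F3859: (39.944,142.448) → (184.810,141.546) → (139.882,161.414) → (61.004,173.057) → (5.362,154.076) → (183.496,11.184)

[4] `<path>` regular polygon, #0000ff→score S466 F1644: (82.481,84.873) → (74.124,74.911) → (61.318,77.167) → (56.869,89.385) → (65.226,99.347) → (78.032,97.091) → (82.481,84.873) (closed)

G21
G90
G0 X115.682 Y116.991
M4 S274
G1 X92.182 Y102.716 F3859
G1 X70.482 Y87.667
G1 X50.582 Y71.846
G1 X32.481 Y55.252
M5
G0 X52.010 Y159.360
M4 S466
G1 X152.959 Y187.991 F1644
G1 X70.447 Y137.985
G1 X96.116 Y53.649
M5
G0 X39.944 Y142.448
M4 S274
G1 X184.810 Y141.546 F3859
G1 X139.882 Y161.414
G1 X61.004 Y173.057
G1 X5.362 Y154.076
G1 X183.496 Y11.184
M5
G0 X82.481 Y84.873
M4 S466
G1 X74.124 Y74.911 F1644
G1 X61.318 Y77.167
G1 X56.869 Y89.385
G1 X65.226 Y99.347
G1 X78.032 Y97.091
G1 X82.481 Y84.873
M5
G0 X0.000 Y0.000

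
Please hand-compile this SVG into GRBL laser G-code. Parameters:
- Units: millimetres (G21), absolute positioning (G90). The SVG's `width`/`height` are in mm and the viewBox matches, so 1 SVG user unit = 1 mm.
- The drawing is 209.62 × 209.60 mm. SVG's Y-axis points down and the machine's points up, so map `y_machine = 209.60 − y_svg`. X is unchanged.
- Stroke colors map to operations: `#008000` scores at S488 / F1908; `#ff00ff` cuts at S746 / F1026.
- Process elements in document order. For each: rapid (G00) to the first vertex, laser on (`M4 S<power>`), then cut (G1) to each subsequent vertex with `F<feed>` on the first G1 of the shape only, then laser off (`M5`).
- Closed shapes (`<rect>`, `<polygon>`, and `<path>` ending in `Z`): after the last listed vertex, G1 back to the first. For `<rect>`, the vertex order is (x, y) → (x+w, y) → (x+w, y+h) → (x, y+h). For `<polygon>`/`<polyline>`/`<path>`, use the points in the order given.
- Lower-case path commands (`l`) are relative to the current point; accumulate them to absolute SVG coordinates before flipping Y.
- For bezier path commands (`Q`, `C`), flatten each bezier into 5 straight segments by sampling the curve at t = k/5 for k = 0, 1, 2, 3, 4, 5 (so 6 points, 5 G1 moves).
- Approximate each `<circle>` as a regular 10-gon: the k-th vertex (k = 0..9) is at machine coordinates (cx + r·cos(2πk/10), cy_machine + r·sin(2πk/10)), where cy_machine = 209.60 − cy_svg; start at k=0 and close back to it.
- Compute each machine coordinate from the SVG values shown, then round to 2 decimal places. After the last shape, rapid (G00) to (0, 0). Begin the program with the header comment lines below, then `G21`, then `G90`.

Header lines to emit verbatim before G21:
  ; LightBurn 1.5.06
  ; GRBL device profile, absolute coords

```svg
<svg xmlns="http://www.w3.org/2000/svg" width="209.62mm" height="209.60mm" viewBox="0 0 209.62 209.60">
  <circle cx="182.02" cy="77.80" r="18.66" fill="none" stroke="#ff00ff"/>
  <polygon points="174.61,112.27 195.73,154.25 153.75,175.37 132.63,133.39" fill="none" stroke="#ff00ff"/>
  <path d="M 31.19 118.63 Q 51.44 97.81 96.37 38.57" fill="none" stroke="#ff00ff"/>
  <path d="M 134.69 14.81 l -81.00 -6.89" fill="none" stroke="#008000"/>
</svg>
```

Since the viewBox matches the mm dimensions, user units are millimetres directly. The only transform is the Y-flip y_m = 209.60 − y_svg.

Shape 1 is a circle drawn with `<circle>`. Its stroke #ff00ff means cut at S746, F1026. After flipping Y the toolpath is (200.68,131.80) → (197.12,142.77) → (187.79,149.55) → (176.25,149.55) → (166.92,142.77) → (163.36,131.80) → (166.92,120.83) → (176.25,114.05) → (187.79,114.05) → (197.12,120.83) → (200.68,131.80), returning to the start.

Shape 2 is a regular polygon drawn with `<polygon>`. Its stroke #ff00ff means cut at S746, F1026. After flipping Y the toolpath is (174.61,97.33) → (195.73,55.35) → (153.75,34.23) → (132.63,76.21) → (174.61,97.33), returning to the start.

Shape 3 is a quadratic bezier drawn with `<path>`. Its stroke #ff00ff means cut at S746, F1026. After flipping Y the toolpath is (31.19,90.97) → (40.28,100.83) → (51.34,113.77) → (64.37,129.79) → (79.39,148.87) → (96.37,171.03).

Shape 4 is a line segment drawn with `<path>`. Its stroke #008000 means score at S488, F1908. After flipping Y the toolpath is (134.69,194.79) → (53.69,201.68).

; LightBurn 1.5.06
; GRBL device profile, absolute coords
G21
G90
G00 X200.68 Y131.80
M4 S746
G1 X197.12 Y142.77 F1026
G1 X187.79 Y149.55
G1 X176.25 Y149.55
G1 X166.92 Y142.77
G1 X163.36 Y131.80
G1 X166.92 Y120.83
G1 X176.25 Y114.05
G1 X187.79 Y114.05
G1 X197.12 Y120.83
G1 X200.68 Y131.80
M5
G00 X174.61 Y97.33
M4 S746
G1 X195.73 Y55.35 F1026
G1 X153.75 Y34.23
G1 X132.63 Y76.21
G1 X174.61 Y97.33
M5
G00 X31.19 Y90.97
M4 S746
G1 X40.28 Y100.83 F1026
G1 X51.34 Y113.77
G1 X64.37 Y129.79
G1 X79.39 Y148.87
G1 X96.37 Y171.03
M5
G00 X134.69 Y194.79
M4 S488
G1 X53.69 Y201.68 F1908
M5
G00 X0.00 Y0.00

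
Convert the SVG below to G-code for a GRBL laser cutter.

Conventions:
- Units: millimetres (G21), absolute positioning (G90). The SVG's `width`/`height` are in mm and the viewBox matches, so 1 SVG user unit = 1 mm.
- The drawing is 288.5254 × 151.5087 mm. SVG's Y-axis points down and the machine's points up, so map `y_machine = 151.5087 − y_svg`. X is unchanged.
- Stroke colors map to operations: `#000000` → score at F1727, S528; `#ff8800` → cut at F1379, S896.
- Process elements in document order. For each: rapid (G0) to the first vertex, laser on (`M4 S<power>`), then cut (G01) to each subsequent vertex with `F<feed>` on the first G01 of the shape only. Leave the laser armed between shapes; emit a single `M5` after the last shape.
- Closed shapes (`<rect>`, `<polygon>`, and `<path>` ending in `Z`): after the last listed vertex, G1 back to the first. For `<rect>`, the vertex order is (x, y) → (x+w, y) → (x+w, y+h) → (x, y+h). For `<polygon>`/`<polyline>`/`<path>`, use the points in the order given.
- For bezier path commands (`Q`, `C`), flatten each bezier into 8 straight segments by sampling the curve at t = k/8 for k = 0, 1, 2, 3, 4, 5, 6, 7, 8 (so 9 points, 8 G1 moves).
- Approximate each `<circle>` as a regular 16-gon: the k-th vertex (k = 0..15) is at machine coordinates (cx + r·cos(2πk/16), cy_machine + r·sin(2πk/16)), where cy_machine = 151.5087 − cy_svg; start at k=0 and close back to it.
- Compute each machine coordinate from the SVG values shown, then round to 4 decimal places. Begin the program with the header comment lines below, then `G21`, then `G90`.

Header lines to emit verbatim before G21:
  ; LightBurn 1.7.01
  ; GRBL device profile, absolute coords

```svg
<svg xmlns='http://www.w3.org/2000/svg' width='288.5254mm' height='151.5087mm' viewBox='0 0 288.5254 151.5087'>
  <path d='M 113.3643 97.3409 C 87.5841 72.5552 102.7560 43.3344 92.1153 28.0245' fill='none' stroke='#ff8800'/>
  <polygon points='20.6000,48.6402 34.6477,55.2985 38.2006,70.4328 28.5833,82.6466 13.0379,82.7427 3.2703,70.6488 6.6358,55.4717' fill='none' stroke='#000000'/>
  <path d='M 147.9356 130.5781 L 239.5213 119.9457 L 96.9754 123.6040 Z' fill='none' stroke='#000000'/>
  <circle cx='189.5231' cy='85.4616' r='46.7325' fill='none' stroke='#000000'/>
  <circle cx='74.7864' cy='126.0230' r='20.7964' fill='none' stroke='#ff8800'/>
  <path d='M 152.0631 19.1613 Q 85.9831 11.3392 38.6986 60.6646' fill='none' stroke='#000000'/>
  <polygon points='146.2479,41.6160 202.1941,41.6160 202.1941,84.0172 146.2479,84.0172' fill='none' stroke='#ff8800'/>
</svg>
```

; LightBurn 1.7.01
; GRBL device profile, absolute coords
G21
G90
G0 X113.3643 Y54.1678
M4 S896
G01 X105.4860 Y63.6345 F1379
G01 X100.6645 Y73.3020
G01 X98.1174 Y82.9553
G01 X97.0625 Y92.3794
G01 X96.7172 Y101.3594
G01 X96.2992 Y109.6801
G01 X95.0260 Y117.1267
G01 X92.1153 Y123.4842
G0 X20.6000 Y102.8685
M4 S528
G01 X34.6477 Y96.2102 F1727
G01 X38.2006 Y81.0759
G01 X28.5833 Y68.8621
G01 X13.0379 Y68.7660
G01 X3.2703 Y80.8599
G01 X6.6358 Y96.0370
G01 X20.6000 Y102.8685
G0 X147.9356 Y20.9306
M4 S528
G01 X239.5213 Y31.5630 F1727
G01 X96.9754 Y27.9047
G01 X147.9356 Y20.9306
G0 X236.2556 Y66.0471
M4 S528
G01 X232.6983 Y83.9309 F1727
G01 X222.5680 Y99.0920
G01 X207.4069 Y109.2223
G01 X189.5231 Y112.7796
G01 X171.6393 Y109.2223
G01 X156.4782 Y99.0920
G01 X146.3479 Y83.9309
G01 X142.7906 Y66.0471
G01 X146.3479 Y48.1633
G01 X156.4782 Y33.0022
G01 X171.6393 Y22.8719
G01 X189.5231 Y19.3146
G01 X207.4069 Y22.8719
G01 X222.5680 Y33.0022
G01 X232.6983 Y48.1633
G01 X236.2556 Y66.0471
G0 X95.5828 Y25.4857
M4 S896
G01 X93.9998 Y33.4441 F1379
G01 X89.4917 Y40.1910
G01 X82.7448 Y44.6991
G01 X74.7864 Y46.2821
G01 X66.8280 Y44.6991
G01 X60.0811 Y40.1910
G01 X55.5730 Y33.4441
G01 X53.9900 Y25.4857
G01 X55.5730 Y17.5273
G01 X60.0811 Y10.7804
G01 X66.8280 Y6.2723
G01 X74.7864 Y4.6893
G01 X82.7448 Y6.2723
G01 X89.4917 Y10.7804
G01 X93.9998 Y17.5273
G01 X95.5828 Y25.4857
G0 X152.0631 Y132.3474
M4 S528
G01 X135.8368 Y133.4100 F1727
G01 X120.1978 Y132.6867
G01 X105.1462 Y130.1776
G01 X90.6820 Y125.8826
G01 X76.8051 Y119.8018
G01 X63.5156 Y111.9351
G01 X50.8134 Y102.2825
G01 X38.6986 Y90.8441
G0 X146.2479 Y109.8927
M4 S896
G01 X202.1941 Y109.8927 F1379
G01 X202.1941 Y67.4915
G01 X146.2479 Y67.4915
G01 X146.2479 Y109.8927
M5

Since the viewBox matches the mm dimensions, user units are millimetres directly. The only transform is the Y-flip y_m = 151.5087 − y_svg.

Shape 1 is a cubic bezier drawn with `<path>`. Its stroke #ff8800 means cut at S896, F1379. After flipping Y the toolpath is (113.3643,54.1678) → (105.4860,63.6345) → (100.6645,73.3020) → (98.1174,82.9553) → (97.0625,92.3794) → (96.7172,101.3594) → (96.2992,109.6801) → (95.0260,117.1267) → (92.1153,123.4842).

Shape 2 is a regular polygon drawn with `<polygon>`. Its stroke #000000 means score at S528, F1727. After flipping Y the toolpath is (20.6000,102.8685) → (34.6477,96.2102) → (38.2006,81.0759) → (28.5833,68.8621) → (13.0379,68.7660) → (3.2703,80.8599) → (6.6358,96.0370) → (20.6000,102.8685), returning to the start.

Shape 3 is a closed polygon drawn with `<path>`. Its stroke #000000 means score at S528, F1727. After flipping Y the toolpath is (147.9356,20.9306) → (239.5213,31.5630) → (96.9754,27.9047) → (147.9356,20.9306), returning to the start.

Shape 4 is a circle drawn with `<circle>`. Its stroke #000000 means score at S528, F1727. After flipping Y the toolpath is (236.2556,66.0471) → (232.6983,83.9309) → (222.5680,99.0920) → (207.4069,109.2223) → (189.5231,112.7796) → (171.6393,109.2223) → (156.4782,99.0920) → (146.3479,83.9309) → (142.7906,66.0471) → (146.3479,48.1633) → (156.4782,33.0022) → (171.6393,22.8719) → (189.5231,19.3146) → (207.4069,22.8719) → (222.5680,33.0022) → (232.6983,48.1633) → (236.2556,66.0471), returning to the start.

Shape 5 is a circle drawn with `<circle>`. Its stroke #ff8800 means cut at S896, F1379. After flipping Y the toolpath is (95.5828,25.4857) → (93.9998,33.4441) → (89.4917,40.1910) → (82.7448,44.6991) → (74.7864,46.2821) → (66.8280,44.6991) → (60.0811,40.1910) → (55.5730,33.4441) → (53.9900,25.4857) → (55.5730,17.5273) → (60.0811,10.7804) → (66.8280,6.2723) → (74.7864,4.6893) → (82.7448,6.2723) → (89.4917,10.7804) → (93.9998,17.5273) → (95.5828,25.4857), returning to the start.

Shape 6 is a quadratic bezier drawn with `<path>`. Its stroke #000000 means score at S528, F1727. After flipping Y the toolpath is (152.0631,132.3474) → (135.8368,133.4100) → (120.1978,132.6867) → (105.1462,130.1776) → (90.6820,125.8826) → (76.8051,119.8018) → (63.5156,111.9351) → (50.8134,102.2825) → (38.6986,90.8441).

Shape 7 is a rectangle drawn with `<polygon>`. Its stroke #ff8800 means cut at S896, F1379. After flipping Y the toolpath is (146.2479,109.8927) → (202.1941,109.8927) → (202.1941,67.4915) → (146.2479,67.4915) → (146.2479,109.8927), returning to the start.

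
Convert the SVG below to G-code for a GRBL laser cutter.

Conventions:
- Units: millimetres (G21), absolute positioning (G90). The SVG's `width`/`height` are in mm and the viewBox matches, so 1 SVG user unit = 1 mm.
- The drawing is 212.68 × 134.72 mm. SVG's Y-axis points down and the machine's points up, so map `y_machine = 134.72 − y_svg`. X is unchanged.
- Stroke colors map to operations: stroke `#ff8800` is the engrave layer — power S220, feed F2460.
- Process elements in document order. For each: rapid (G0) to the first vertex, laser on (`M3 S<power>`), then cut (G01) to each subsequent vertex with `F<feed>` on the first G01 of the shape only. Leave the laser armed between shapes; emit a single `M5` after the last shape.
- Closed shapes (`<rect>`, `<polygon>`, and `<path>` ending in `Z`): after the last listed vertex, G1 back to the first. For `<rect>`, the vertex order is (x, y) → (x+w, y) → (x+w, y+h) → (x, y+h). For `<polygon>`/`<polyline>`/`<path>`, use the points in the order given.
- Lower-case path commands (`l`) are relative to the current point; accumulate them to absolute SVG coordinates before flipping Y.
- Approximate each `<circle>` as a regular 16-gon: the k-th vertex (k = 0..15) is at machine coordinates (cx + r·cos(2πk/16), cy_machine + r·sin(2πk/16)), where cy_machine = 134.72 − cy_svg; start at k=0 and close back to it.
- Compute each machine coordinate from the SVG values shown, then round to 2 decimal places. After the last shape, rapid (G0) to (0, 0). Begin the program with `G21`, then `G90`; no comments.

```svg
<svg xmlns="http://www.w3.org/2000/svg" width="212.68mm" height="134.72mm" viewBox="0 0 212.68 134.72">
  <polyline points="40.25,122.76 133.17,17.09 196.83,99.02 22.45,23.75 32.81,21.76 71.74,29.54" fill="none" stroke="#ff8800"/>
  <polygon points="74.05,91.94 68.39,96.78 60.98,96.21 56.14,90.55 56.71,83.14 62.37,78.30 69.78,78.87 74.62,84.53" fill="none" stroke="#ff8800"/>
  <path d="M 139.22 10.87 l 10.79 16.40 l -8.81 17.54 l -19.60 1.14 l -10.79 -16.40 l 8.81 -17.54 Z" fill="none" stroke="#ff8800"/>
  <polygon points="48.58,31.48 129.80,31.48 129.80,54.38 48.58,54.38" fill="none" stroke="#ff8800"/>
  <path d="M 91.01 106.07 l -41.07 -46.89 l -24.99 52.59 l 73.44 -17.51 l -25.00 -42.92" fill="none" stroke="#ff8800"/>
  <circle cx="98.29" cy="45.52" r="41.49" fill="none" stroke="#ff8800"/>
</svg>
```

G21
G90
G0 X40.25 Y11.96
M3 S220
G01 X133.17 Y117.63 F2460
G01 X196.83 Y35.70
G01 X22.45 Y110.97
G01 X32.81 Y112.96
G01 X71.74 Y105.18
G0 X74.05 Y42.78
M3 S220
G01 X68.39 Y37.94 F2460
G01 X60.98 Y38.51
G01 X56.14 Y44.17
G01 X56.71 Y51.58
G01 X62.37 Y56.42
G01 X69.78 Y55.85
G01 X74.62 Y50.19
G01 X74.05 Y42.78
G0 X139.22 Y123.85
M3 S220
G01 X150.01 Y107.45 F2460
G01 X141.20 Y89.91
G01 X121.60 Y88.77
G01 X110.81 Y105.17
G01 X119.62 Y122.71
G01 X139.22 Y123.85
G0 X48.58 Y103.24
M3 S220
G01 X129.80 Y103.24 F2460
G01 X129.80 Y80.34
G01 X48.58 Y80.34
G01 X48.58 Y103.24
G0 X91.01 Y28.65
M3 S220
G01 X49.94 Y75.54 F2460
G01 X24.95 Y22.95
G01 X98.39 Y40.46
G01 X73.39 Y83.38
G0 X139.78 Y89.20
M3 S220
G01 X136.62 Y105.08 F2460
G01 X127.63 Y118.54
G01 X114.17 Y127.53
G01 X98.29 Y130.69
G01 X82.41 Y127.53
G01 X68.95 Y118.54
G01 X59.96 Y105.08
G01 X56.80 Y89.20
G01 X59.96 Y73.32
G01 X68.95 Y59.86
G01 X82.41 Y50.87
G01 X98.29 Y47.71
G01 X114.17 Y50.87
G01 X127.63 Y59.86
G01 X136.62 Y73.32
G01 X139.78 Y89.20
M5
G0 X0.00 Y0.00

viewBox `0 0 212.68 134.72` with mm width/height → 1 unit = 1 mm. Flip: y_m = 134.72 − y_svg.

**Shape 1** — `<polyline>` open polyline, stroke `#ff8800` → engrave (S220, F2460). Machine vertices: (40.25,11.96) → (133.17,117.63) → (196.83,35.70) → (22.45,110.97) → (32.81,112.96) → (71.74,105.18). Open path.

**Shape 2** — `<polygon>` regular polygon, stroke `#ff8800` → engrave (S220, F2460). Machine vertices: (74.05,42.78) → (68.39,37.94) → (60.98,38.51) → (56.14,44.17) → (56.71,51.58) → (62.37,56.42) → (69.78,55.85) → (74.62,50.19) → (74.05,42.78). Closed: final G1 returns to the first vertex.

**Shape 3** — `<path>` regular polygon, stroke `#ff8800` → engrave (S220, F2460). Machine vertices: (139.22,123.85) → (150.01,107.45) → (141.20,89.91) → (121.60,88.77) → (110.81,105.17) → (119.62,122.71) → (139.22,123.85). Closed: final G1 returns to the first vertex.

**Shape 4** — `<polygon>` rectangle, stroke `#ff8800` → engrave (S220, F2460). Machine vertices: (48.58,103.24) → (129.80,103.24) → (129.80,80.34) → (48.58,80.34) → (48.58,103.24). Closed: final G1 returns to the first vertex.

**Shape 5** — `<path>` open polyline, stroke `#ff8800` → engrave (S220, F2460). Machine vertices: (91.01,28.65) → (49.94,75.54) → (24.95,22.95) → (98.39,40.46) → (73.39,83.38). Open path.

**Shape 6** — `<circle>` circle, stroke `#ff8800` → engrave (S220, F2460). Machine vertices: (139.78,89.20) → (136.62,105.08) → (127.63,118.54) → (114.17,127.53) → (98.29,130.69) → (82.41,127.53) → (68.95,118.54) → (59.96,105.08) → (56.80,89.20) → (59.96,73.32) → (68.95,59.86) → (82.41,50.87) → (98.29,47.71) → (114.17,50.87) → (127.63,59.86) → (136.62,73.32) → (139.78,89.20). Closed: final G1 returns to the first vertex.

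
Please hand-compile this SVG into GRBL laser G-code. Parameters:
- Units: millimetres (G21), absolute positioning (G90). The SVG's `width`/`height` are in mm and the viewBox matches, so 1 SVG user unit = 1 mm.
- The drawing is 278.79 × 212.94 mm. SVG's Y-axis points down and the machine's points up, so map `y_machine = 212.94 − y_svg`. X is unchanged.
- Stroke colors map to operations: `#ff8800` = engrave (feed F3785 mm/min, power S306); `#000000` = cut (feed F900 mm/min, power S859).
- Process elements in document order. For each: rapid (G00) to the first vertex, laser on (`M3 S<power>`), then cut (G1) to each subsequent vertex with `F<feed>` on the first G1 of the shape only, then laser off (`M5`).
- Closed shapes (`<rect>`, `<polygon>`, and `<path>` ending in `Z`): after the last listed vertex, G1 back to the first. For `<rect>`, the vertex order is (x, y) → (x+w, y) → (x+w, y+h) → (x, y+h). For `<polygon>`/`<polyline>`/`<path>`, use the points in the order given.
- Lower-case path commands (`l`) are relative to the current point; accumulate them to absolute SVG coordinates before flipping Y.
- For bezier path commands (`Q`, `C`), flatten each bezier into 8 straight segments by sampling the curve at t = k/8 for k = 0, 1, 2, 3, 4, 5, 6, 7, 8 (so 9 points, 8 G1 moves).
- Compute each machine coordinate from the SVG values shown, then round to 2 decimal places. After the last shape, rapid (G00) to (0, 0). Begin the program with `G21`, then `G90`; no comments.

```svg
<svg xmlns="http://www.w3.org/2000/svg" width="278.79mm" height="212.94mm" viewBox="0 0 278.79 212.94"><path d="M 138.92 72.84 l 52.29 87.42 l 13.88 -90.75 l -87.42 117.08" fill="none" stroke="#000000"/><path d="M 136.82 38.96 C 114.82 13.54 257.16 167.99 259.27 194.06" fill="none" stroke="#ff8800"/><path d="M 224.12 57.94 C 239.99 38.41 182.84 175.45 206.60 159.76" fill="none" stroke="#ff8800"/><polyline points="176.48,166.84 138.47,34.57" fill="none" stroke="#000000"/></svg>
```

viewBox `0 0 278.79 212.94` with mm width/height → 1 unit = 1 mm. Flip: y_m = 212.94 − y_svg.

**Shape 1** — `<path>` open polyline, stroke `#000000` → cut (S859, F900). Machine vertices: (138.92,140.10) → (191.21,52.68) → (205.09,143.43) → (117.67,26.35). Open path.

**Shape 2** — `<path>` cubic bezier, stroke `#ff8800` → engrave (S306, F3785). Control points (SVG): P0=(136.82,38.96), P1=(114.82,13.54), P2=(257.16,167.99), P3=(259.27,194.06); sampled at t=k/8. Machine vertices: (136.82,173.98) → (135.68,175.68) → (146.37,164.14) → (165.34,142.95) → (189.00,115.74) → (213.80,86.11) → (236.15,57.69) → (252.50,34.07) → (259.27,18.88). Open path.

**Shape 3** — `<path>` cubic bezier, stroke `#ff8800` → engrave (S306, F3785). Control points (SVG): P0=(224.12,57.94), P1=(239.99,38.41), P2=(182.84,175.45), P3=(206.60,159.76); sampled at t=k/8. Machine vertices: (224.12,155.00) → (226.95,155.59) → (224.74,145.12) → (219.29,127.23) → (212.40,105.53) → (205.89,83.65) → (201.55,65.22) → (201.18,53.85) → (206.60,53.18). Open path.

**Shape 4** — `<polyline>` line segment, stroke `#000000` → cut (S859, F900). Machine vertices: (176.48,46.10) → (138.47,178.37). Open path.

G21
G90
G00 X138.92 Y140.10
M3 S859
G1 X191.21 Y52.68 F900
G1 X205.09 Y143.43
G1 X117.67 Y26.35
M5
G00 X136.82 Y173.98
M3 S306
G1 X135.68 Y175.68 F3785
G1 X146.37 Y164.14
G1 X165.34 Y142.95
G1 X189.00 Y115.74
G1 X213.80 Y86.11
G1 X236.15 Y57.69
G1 X252.50 Y34.07
G1 X259.27 Y18.88
M5
G00 X224.12 Y155.00
M3 S306
G1 X226.95 Y155.59 F3785
G1 X224.74 Y145.12
G1 X219.29 Y127.23
G1 X212.40 Y105.53
G1 X205.89 Y83.65
G1 X201.55 Y65.22
G1 X201.18 Y53.85
G1 X206.60 Y53.18
M5
G00 X176.48 Y46.10
M3 S859
G1 X138.47 Y178.37 F900
M5
G00 X0.00 Y0.00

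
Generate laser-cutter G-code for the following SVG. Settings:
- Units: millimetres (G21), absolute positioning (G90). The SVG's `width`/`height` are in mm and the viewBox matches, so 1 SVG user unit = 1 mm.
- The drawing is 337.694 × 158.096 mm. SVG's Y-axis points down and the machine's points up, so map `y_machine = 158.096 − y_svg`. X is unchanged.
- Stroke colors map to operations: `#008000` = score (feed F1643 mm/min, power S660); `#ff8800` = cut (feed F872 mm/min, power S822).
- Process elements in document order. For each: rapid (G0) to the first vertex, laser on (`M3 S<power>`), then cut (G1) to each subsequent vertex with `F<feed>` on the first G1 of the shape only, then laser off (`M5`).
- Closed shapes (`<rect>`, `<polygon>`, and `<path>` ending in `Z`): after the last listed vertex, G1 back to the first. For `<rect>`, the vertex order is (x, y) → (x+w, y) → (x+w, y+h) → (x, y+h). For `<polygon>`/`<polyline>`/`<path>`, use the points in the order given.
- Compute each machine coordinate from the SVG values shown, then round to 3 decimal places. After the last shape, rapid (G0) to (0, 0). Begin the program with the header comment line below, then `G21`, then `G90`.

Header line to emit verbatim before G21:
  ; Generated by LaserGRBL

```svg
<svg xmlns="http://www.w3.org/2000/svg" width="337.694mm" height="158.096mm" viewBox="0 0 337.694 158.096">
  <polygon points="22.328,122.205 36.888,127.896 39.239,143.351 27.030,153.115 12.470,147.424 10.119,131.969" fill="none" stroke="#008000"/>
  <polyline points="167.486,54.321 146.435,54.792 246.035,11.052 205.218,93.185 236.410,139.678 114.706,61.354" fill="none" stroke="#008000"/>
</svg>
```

viewBox `0 0 337.694 158.096` with mm width/height → 1 unit = 1 mm. Flip: y_m = 158.096 − y_svg.

**Shape 1** — `<polygon>` regular polygon, stroke `#008000` → score (S660, F1643). Machine vertices: (22.328,35.891) → (36.888,30.200) → (39.239,14.745) → (27.030,4.981) → (12.470,10.672) → (10.119,26.127) → (22.328,35.891). Closed: final G1 returns to the first vertex.

**Shape 2** — `<polyline>` open polyline, stroke `#008000` → score (S660, F1643). Machine vertices: (167.486,103.775) → (146.435,103.304) → (246.035,147.044) → (205.218,64.911) → (236.410,18.418) → (114.706,96.742). Open path.

; Generated by LaserGRBL
G21
G90
G0 X22.328 Y35.891
M3 S660
G1 X36.888 Y30.200 F1643
G1 X39.239 Y14.745
G1 X27.030 Y4.981
G1 X12.470 Y10.672
G1 X10.119 Y26.127
G1 X22.328 Y35.891
M5
G0 X167.486 Y103.775
M3 S660
G1 X146.435 Y103.304 F1643
G1 X246.035 Y147.044
G1 X205.218 Y64.911
G1 X236.410 Y18.418
G1 X114.706 Y96.742
M5
G0 X0.000 Y0.000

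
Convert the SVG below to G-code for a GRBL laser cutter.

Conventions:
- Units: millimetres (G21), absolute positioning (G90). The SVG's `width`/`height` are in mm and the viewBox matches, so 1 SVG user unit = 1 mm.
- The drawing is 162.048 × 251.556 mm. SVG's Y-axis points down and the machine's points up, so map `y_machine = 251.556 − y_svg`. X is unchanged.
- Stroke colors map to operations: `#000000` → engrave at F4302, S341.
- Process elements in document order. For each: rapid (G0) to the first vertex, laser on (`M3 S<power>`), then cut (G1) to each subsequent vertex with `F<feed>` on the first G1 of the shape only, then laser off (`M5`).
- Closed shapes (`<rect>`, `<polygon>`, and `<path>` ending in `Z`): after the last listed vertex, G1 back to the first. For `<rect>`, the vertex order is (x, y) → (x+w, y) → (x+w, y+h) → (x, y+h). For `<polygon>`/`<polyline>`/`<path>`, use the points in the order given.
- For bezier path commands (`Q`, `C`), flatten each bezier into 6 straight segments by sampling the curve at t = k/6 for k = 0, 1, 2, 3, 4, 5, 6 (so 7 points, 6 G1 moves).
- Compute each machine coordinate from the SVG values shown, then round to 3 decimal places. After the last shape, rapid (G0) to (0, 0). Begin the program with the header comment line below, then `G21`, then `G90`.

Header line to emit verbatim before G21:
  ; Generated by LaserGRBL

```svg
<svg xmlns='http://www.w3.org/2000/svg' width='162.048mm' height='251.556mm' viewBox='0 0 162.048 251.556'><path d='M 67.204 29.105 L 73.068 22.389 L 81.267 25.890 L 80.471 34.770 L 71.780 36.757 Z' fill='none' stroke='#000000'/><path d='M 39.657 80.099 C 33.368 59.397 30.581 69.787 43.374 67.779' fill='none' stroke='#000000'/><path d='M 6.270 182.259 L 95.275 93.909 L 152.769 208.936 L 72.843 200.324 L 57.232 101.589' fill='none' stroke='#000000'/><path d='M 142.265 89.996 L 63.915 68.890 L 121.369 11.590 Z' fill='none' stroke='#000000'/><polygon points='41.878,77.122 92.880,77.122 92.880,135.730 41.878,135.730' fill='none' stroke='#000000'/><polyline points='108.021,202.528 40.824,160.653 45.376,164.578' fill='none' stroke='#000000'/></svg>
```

; Generated by LaserGRBL
G21
G90
G0 X67.204 Y222.451
M3 S341
G1 X73.068 Y229.167 F4302
G1 X81.267 Y225.666
G1 X80.471 Y216.786
G1 X71.780 Y214.799
G1 X67.204 Y222.451
M5
G0 X39.657 Y171.457
M3 S341
G1 X36.860 Y179.418 F4302
G1 X34.983 Y183.406
G1 X34.360 Y184.627
G1 X35.327 Y184.291
G1 X38.220 Y183.605
G1 X43.374 Y183.777
M5
G0 X6.270 Y69.297
M3 S341
G1 X95.275 Y157.647 F4302
G1 X152.769 Y42.620
G1 X72.843 Y51.232
G1 X57.232 Y149.967
M5
G0 X142.265 Y161.560
M3 S341
G1 X63.915 Y182.666 F4302
G1 X121.369 Y239.966
G1 X142.265 Y161.560
M5
G0 X41.878 Y174.434
M3 S341
G1 X92.880 Y174.434 F4302
G1 X92.880 Y115.826
G1 X41.878 Y115.826
G1 X41.878 Y174.434
M5
G0 X108.021 Y49.028
M3 S341
G1 X40.824 Y90.903 F4302
G1 X45.376 Y86.978
M5
G0 X0.000 Y0.000

viewBox `0 0 162.048 251.556` with mm width/height → 1 unit = 1 mm. Flip: y_m = 251.556 − y_svg.

**Shape 1** — `<path>` regular polygon, stroke `#000000` → engrave (S341, F4302). Machine vertices: (67.204,222.451) → (73.068,229.167) → (81.267,225.666) → (80.471,216.786) → (71.780,214.799) → (67.204,222.451). Closed: final G1 returns to the first vertex.

**Shape 2** — `<path>` cubic bezier, stroke `#000000` → engrave (S341, F4302). Control points (SVG): P0=(39.657,80.099), P1=(33.368,59.397), P2=(30.581,69.787), P3=(43.374,67.779); sampled at t=k/6. Machine vertices: (39.657,171.457) → (36.860,179.418) → (34.983,183.406) → (34.360,184.627) → (35.327,184.291) → (38.220,183.605) → (43.374,183.777). Open path.

**Shape 3** — `<path>` open polyline, stroke `#000000` → engrave (S341, F4302). Machine vertices: (6.270,69.297) → (95.275,157.647) → (152.769,42.620) → (72.843,51.232) → (57.232,149.967). Open path.

**Shape 4** — `<path>` regular polygon, stroke `#000000` → engrave (S341, F4302). Machine vertices: (142.265,161.560) → (63.915,182.666) → (121.369,239.966) → (142.265,161.560). Closed: final G1 returns to the first vertex.

**Shape 5** — `<polygon>` rectangle, stroke `#000000` → engrave (S341, F4302). Machine vertices: (41.878,174.434) → (92.880,174.434) → (92.880,115.826) → (41.878,115.826) → (41.878,174.434). Closed: final G1 returns to the first vertex.

**Shape 6** — `<polyline>` open polyline, stroke `#000000` → engrave (S341, F4302). Machine vertices: (108.021,49.028) → (40.824,90.903) → (45.376,86.978). Open path.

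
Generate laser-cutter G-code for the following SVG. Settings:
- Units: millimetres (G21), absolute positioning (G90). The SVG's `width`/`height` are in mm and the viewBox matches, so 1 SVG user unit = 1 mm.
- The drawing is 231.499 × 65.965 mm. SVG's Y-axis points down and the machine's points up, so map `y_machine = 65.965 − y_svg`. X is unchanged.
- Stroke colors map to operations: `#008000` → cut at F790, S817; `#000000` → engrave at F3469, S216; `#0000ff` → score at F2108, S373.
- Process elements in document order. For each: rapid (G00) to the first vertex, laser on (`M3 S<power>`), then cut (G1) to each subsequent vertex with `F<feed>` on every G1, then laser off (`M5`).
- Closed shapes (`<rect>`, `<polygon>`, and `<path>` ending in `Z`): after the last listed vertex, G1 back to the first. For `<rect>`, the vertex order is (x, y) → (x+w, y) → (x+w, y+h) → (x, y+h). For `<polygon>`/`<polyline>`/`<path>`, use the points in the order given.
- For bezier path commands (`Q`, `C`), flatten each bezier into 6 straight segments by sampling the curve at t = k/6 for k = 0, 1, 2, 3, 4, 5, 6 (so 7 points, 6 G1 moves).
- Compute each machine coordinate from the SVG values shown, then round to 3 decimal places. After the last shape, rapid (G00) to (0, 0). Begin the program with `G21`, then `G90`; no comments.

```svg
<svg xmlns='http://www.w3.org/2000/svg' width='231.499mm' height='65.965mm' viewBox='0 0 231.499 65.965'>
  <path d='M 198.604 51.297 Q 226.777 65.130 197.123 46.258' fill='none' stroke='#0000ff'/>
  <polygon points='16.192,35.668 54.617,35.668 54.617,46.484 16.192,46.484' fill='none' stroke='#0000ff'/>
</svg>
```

G21
G90
G00 X198.604 Y14.668
M3 S373
G1 X206.389 Y10.965 F2108
G1 X210.961 Y9.080 F2108
G1 X212.320 Y9.011 F2108
G1 X210.467 Y10.760 F2108
G1 X205.401 Y14.325 F2108
G1 X197.123 Y19.707 F2108
M5
G00 X16.192 Y30.297
M3 S373
G1 X54.617 Y30.297 F2108
G1 X54.617 Y19.481 F2108
G1 X16.192 Y19.481 F2108
G1 X16.192 Y30.297 F2108
M5
G00 X0.000 Y0.000

viewBox `0 0 231.499 65.965` with mm width/height → 1 unit = 1 mm. Flip: y_m = 65.965 − y_svg.

**Shape 1** — `<path>` quadratic bezier, stroke `#0000ff` → score (S373, F2108). Control points (SVG): P0=(198.604,51.297), P1=(226.777,65.130), P2=(197.123,46.258); sampled at t=k/6. Machine vertices: (198.604,14.668) → (206.389,10.965) → (210.961,9.080) → (212.320,9.011) → (210.467,10.760) → (205.401,14.325) → (197.123,19.707). Open path.

**Shape 2** — `<polygon>` rectangle, stroke `#0000ff` → score (S373, F2108). Machine vertices: (16.192,30.297) → (54.617,30.297) → (54.617,19.481) → (16.192,19.481) → (16.192,30.297). Closed: final G1 returns to the first vertex.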